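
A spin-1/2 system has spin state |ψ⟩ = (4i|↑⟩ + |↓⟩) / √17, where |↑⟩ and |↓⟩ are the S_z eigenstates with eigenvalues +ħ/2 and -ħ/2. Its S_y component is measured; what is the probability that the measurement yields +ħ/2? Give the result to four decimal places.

|+y⟩ = (|↑⟩ + i|↓⟩)/√2, so ⟨+y|ψ⟩ = (3i) / (√2·√17).
P = |3i|² / 34 = 9/34.

0.2647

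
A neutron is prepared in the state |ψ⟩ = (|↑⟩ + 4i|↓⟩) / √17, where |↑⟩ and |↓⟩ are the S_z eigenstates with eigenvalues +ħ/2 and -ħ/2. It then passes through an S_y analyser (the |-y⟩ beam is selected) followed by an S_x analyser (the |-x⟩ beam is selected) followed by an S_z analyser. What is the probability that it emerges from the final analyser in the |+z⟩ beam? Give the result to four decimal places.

First analyser (S_y): P(|-y⟩) = |⟨-y|ψ⟩|² = 9/34.
After stage 1 the state is |-y⟩; P(|-x⟩) = |⟨-x|-y⟩|² = 1/2.
After stage 2 the state is |-x⟩; P(|+z⟩) = |⟨+z|-x⟩|² = 1/2.
Joint probability = 9/34 × 1/2 × 1/2 = 0.0662.

0.0662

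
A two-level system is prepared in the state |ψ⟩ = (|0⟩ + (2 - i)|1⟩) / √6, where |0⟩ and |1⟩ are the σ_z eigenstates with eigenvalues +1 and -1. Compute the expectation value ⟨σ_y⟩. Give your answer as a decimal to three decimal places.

-0.333

⟨σ_y⟩ = 2 Im(a* b)/(|a|²+|b|²) with a = 1, b = (2 - i).
a* b = (2 - i), so ⟨σ_y⟩ = -2/6.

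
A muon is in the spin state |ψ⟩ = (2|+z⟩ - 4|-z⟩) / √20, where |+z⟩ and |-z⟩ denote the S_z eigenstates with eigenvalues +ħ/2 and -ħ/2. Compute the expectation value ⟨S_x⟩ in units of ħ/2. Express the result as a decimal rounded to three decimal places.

⟨σ_x⟩ = 2 Re(a* b)/(|a|²+|b|²) with a = 2, b = -4.
a* b = -8, so ⟨σ_x⟩ = -16/20.
⟨S_x⟩ = (ħ/2)·⟨σ_x⟩.

-0.800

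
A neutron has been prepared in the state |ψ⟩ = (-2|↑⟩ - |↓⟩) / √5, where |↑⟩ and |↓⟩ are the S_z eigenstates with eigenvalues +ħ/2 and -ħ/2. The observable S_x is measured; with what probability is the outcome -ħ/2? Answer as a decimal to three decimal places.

|-x⟩ = (|↑⟩ - |↓⟩)/√2, so ⟨-x|ψ⟩ = (-1) / (√2·√5).
P = |-1|² / 10 = 1/10.

0.100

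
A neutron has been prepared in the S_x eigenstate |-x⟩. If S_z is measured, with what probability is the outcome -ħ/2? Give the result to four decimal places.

In the S_z basis, |-x⟩ = (|↑⟩ - |↓⟩)/√2 and |-z⟩ = |↓⟩.
|⟨-z|-x⟩|² = 1/2.

0.5000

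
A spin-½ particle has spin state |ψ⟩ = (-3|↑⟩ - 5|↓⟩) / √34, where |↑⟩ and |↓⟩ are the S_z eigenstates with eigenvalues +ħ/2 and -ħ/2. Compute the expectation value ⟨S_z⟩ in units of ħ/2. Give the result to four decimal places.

⟨σ_z⟩ = |a|² - |b|² divided by |a|²+|b|², with a, b the |↑⟩, |↓⟩ amplitudes.
= (9 - 25)/34 = -16/34.
⟨S_z⟩ = (ħ/2)·⟨σ_z⟩.

-0.4706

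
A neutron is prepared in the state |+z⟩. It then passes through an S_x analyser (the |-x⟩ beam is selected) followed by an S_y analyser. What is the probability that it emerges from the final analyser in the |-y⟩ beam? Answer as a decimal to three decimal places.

First analyser (S_x): from |+z⟩, P(|-x⟩) = 1/2.
After stage 1 the state is |-x⟩; P(|-y⟩) = |⟨-y|-x⟩|² = 1/2.
Joint probability = 1/2 × 1/2 = 0.250.

0.250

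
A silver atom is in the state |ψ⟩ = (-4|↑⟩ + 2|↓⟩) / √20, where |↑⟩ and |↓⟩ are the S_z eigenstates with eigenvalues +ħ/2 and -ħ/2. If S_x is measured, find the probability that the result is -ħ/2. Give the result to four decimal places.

|-x⟩ = (|↑⟩ - |↓⟩)/√2, so ⟨-x|ψ⟩ = (-6) / (√2·√20).
P = |-6|² / 40 = 36/40.

0.9000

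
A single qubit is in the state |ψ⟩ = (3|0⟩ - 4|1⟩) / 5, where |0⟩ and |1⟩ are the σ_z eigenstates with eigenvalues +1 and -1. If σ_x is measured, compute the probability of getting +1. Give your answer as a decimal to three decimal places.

|+x⟩ = (|0⟩ + |1⟩)/√2, so ⟨+x|ψ⟩ = (-1) / (√2·5).
P = |-1|² / 50 = 1/50.

0.020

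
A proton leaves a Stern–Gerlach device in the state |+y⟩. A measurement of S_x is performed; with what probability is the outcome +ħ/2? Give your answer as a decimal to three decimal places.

0.500

In the S_z basis, |+y⟩ = (|↑⟩ + i|↓⟩)/√2 and |+x⟩ = (|↑⟩ + |↓⟩)/√2.
|⟨+x|+y⟩|² = 1/2.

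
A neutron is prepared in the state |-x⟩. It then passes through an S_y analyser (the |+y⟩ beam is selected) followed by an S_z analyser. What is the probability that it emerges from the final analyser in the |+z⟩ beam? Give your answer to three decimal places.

0.250

First analyser (S_y): from |-x⟩, P(|+y⟩) = 1/2.
After stage 1 the state is |+y⟩; P(|+z⟩) = |⟨+z|+y⟩|² = 1/2.
Joint probability = 1/2 × 1/2 = 0.250.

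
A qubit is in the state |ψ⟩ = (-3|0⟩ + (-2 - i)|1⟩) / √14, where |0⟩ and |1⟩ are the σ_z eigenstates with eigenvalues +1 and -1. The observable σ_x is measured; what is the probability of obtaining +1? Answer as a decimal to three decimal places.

0.929

|+x⟩ = (|0⟩ + |1⟩)/√2, so ⟨+x|ψ⟩ = (-5 - i) / (√2·√14).
P = |-5 - i|² / 28 = 26/28.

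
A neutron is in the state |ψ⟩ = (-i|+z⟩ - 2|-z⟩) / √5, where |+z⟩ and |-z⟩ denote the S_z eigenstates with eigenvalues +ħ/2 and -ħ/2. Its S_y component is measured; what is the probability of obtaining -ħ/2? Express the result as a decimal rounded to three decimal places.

0.900

|-y⟩ = (|+z⟩ - i|-z⟩)/√2, so ⟨-y|ψ⟩ = (-3i) / (√2·√5).
P = |-3i|² / 10 = 9/10.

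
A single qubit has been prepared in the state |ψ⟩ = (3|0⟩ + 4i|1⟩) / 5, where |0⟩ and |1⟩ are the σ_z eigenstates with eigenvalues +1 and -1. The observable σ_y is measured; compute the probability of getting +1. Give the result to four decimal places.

0.9800

|+y⟩ = (|0⟩ + i|1⟩)/√2, so ⟨+y|ψ⟩ = (7) / (√2·5).
P = |7|² / 50 = 49/50.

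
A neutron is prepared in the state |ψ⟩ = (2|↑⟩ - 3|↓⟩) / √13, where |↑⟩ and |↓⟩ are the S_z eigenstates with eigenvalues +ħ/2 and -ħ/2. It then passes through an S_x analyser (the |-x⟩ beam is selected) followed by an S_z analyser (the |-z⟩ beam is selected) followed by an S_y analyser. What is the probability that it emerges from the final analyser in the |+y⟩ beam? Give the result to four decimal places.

First analyser (S_x): P(|-x⟩) = |⟨-x|ψ⟩|² = 25/26.
After stage 1 the state is |-x⟩; P(|-z⟩) = |⟨-z|-x⟩|² = 1/2.
After stage 2 the state is |-z⟩; P(|+y⟩) = |⟨+y|-z⟩|² = 1/2.
Joint probability = 25/26 × 1/2 × 1/2 = 0.2404.

0.2404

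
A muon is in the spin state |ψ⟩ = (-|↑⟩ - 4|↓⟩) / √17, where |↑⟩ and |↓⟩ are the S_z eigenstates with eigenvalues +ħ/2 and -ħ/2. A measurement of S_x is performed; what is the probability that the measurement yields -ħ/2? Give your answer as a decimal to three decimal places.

|-x⟩ = (|↑⟩ - |↓⟩)/√2, so ⟨-x|ψ⟩ = (3) / (√2·√17).
P = |3|² / 34 = 9/34.

0.265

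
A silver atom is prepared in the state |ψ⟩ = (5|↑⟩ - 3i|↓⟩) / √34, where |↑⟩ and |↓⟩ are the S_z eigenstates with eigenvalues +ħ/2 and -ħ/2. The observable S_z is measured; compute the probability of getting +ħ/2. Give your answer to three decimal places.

The +ħ/2 outcome corresponds to |↑⟩. Its amplitude in |ψ⟩ is 5/√34.
P = |5|² / 34 = 25/34.

0.735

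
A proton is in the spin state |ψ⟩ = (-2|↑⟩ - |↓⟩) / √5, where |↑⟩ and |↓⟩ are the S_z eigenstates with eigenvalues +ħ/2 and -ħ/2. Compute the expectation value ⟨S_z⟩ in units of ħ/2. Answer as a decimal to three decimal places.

⟨σ_z⟩ = |a|² - |b|² divided by |a|²+|b|², with a, b the |↑⟩, |↓⟩ amplitudes.
= (4 - 1)/5 = 3/5.
⟨S_z⟩ = (ħ/2)·⟨σ_z⟩.

0.600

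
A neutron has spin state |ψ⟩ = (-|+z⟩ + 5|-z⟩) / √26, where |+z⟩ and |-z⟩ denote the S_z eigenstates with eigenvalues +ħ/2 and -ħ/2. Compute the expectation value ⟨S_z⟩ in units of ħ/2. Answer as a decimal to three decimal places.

⟨σ_z⟩ = |a|² - |b|² divided by |a|²+|b|², with a, b the |+z⟩, |-z⟩ amplitudes.
= (1 - 25)/26 = -24/26.
⟨S_z⟩ = (ħ/2)·⟨σ_z⟩.

-0.923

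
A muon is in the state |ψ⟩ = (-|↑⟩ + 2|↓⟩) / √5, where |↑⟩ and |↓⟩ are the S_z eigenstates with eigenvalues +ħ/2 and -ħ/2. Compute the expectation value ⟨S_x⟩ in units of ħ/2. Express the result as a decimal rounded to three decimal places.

-0.800

⟨σ_x⟩ = 2 Re(a* b)/(|a|²+|b|²) with a = -1, b = 2.
a* b = -2, so ⟨σ_x⟩ = -4/5.
⟨S_x⟩ = (ħ/2)·⟨σ_x⟩.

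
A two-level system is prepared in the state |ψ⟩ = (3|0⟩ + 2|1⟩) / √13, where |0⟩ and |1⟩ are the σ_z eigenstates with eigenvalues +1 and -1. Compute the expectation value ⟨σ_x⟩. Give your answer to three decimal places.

0.923

⟨σ_x⟩ = 2 Re(a* b)/(|a|²+|b|²) with a = 3, b = 2.
a* b = 6, so ⟨σ_x⟩ = 12/13.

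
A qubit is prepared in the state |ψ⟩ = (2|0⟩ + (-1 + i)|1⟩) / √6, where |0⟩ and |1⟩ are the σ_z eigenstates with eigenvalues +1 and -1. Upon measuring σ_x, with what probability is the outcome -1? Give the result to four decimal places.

0.8333

|-x⟩ = (|0⟩ - |1⟩)/√2, so ⟨-x|ψ⟩ = (3 - i) / (√2·√6).
P = |3 - i|² / 12 = 10/12.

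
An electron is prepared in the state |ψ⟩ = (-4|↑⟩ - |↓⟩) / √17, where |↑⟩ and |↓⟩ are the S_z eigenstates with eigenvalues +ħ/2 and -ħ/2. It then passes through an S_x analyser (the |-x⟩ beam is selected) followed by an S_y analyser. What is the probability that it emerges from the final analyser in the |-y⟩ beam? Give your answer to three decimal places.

First analyser (S_x): P(|-x⟩) = |⟨-x|ψ⟩|² = 9/34.
After stage 1 the state is |-x⟩; P(|-y⟩) = |⟨-y|-x⟩|² = 1/2.
Joint probability = 9/34 × 1/2 = 0.132.

0.132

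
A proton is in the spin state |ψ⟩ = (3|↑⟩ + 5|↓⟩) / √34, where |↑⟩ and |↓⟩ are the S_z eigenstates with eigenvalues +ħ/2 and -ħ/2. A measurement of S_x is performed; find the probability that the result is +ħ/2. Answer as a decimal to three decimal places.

0.941

|+x⟩ = (|↑⟩ + |↓⟩)/√2, so ⟨+x|ψ⟩ = (8) / (√2·√34).
P = |8|² / 68 = 64/68.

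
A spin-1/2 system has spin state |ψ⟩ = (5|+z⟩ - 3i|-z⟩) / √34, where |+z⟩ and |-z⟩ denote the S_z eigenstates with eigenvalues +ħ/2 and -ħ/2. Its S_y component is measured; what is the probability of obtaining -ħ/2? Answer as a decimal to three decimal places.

0.941

|-y⟩ = (|+z⟩ - i|-z⟩)/√2, so ⟨-y|ψ⟩ = (8) / (√2·√34).
P = |8|² / 68 = 64/68.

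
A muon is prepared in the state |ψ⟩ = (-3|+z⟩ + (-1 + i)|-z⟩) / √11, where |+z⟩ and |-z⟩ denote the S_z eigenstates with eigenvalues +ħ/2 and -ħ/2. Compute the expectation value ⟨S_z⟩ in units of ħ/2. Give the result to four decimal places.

⟨σ_z⟩ = |a|² - |b|² divided by |a|²+|b|², with a, b the |+z⟩, |-z⟩ amplitudes.
= (9 - 2)/11 = 7/11.
⟨S_z⟩ = (ħ/2)·⟨σ_z⟩.

0.6364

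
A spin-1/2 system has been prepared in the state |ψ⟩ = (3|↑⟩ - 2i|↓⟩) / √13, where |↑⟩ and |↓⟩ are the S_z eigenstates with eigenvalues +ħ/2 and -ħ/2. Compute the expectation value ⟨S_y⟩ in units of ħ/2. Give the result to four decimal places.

-0.9231

⟨σ_y⟩ = 2 Im(a* b)/(|a|²+|b|²) with a = 3, b = -2i.
a* b = -6i, so ⟨σ_y⟩ = -12/13.
⟨S_y⟩ = (ħ/2)·⟨σ_y⟩.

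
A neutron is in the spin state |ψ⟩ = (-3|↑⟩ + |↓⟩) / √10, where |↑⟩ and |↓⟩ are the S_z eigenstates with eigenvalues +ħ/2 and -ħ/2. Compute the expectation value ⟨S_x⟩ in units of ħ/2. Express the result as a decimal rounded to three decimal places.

⟨σ_x⟩ = 2 Re(a* b)/(|a|²+|b|²) with a = -3, b = 1.
a* b = -3, so ⟨σ_x⟩ = -6/10.
⟨S_x⟩ = (ħ/2)·⟨σ_x⟩.

-0.600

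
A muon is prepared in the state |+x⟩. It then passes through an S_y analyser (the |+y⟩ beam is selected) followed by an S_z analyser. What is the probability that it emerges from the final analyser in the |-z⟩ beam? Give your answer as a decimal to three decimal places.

0.250

First analyser (S_y): from |+x⟩, P(|+y⟩) = 1/2.
After stage 1 the state is |+y⟩; P(|-z⟩) = |⟨-z|+y⟩|² = 1/2.
Joint probability = 1/2 × 1/2 = 0.250.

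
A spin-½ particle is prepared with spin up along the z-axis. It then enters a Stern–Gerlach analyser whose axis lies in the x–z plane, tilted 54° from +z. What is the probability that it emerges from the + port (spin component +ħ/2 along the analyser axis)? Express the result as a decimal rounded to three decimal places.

0.794

For spin-½, the probability of finding spin-up along an axis at angle θ to the initial spin direction is cos²(θ/2); spin-down is sin²(θ/2).
θ = 54°, so P = cos²(27°) ≈ 0.794.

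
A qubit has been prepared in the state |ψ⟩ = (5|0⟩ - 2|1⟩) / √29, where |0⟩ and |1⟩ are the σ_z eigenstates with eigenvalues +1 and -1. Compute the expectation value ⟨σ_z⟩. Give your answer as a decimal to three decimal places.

0.724

⟨σ_z⟩ = |a|² - |b|² divided by |a|²+|b|², with a, b the |0⟩, |1⟩ amplitudes.
= (25 - 4)/29 = 21/29.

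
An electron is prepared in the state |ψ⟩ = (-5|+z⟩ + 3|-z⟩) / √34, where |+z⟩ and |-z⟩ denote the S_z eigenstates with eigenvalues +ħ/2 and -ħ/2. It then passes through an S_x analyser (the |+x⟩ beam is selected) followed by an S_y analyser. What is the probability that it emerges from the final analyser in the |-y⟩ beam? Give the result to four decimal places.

First analyser (S_x): P(|+x⟩) = |⟨+x|ψ⟩|² = 4/68.
After stage 1 the state is |+x⟩; P(|-y⟩) = |⟨-y|+x⟩|² = 1/2.
Joint probability = 4/68 × 1/2 = 0.0294.

0.0294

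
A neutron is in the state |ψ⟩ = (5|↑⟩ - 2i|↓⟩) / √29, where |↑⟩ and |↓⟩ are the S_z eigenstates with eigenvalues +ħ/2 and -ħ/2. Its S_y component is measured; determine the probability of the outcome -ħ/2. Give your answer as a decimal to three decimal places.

0.845

|-y⟩ = (|↑⟩ - i|↓⟩)/√2, so ⟨-y|ψ⟩ = (7) / (√2·√29).
P = |7|² / 58 = 49/58.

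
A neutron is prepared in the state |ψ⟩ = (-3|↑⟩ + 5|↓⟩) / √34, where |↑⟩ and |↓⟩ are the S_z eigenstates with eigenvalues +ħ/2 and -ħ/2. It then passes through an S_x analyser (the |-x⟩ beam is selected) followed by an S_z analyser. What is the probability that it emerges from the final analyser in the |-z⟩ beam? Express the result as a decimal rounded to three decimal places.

0.471

First analyser (S_x): P(|-x⟩) = |⟨-x|ψ⟩|² = 64/68.
After stage 1 the state is |-x⟩; P(|-z⟩) = |⟨-z|-x⟩|² = 1/2.
Joint probability = 64/68 × 1/2 = 0.471.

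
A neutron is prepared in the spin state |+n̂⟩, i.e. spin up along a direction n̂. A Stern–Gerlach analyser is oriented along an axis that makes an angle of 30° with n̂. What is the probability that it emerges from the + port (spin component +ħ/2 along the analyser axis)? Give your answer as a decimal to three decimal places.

0.933

For spin-½, the probability of finding spin-up along an axis at angle θ to the initial spin direction is cos²(θ/2); spin-down is sin²(θ/2).
θ = 30°, so P = cos²(15°) ≈ 0.933.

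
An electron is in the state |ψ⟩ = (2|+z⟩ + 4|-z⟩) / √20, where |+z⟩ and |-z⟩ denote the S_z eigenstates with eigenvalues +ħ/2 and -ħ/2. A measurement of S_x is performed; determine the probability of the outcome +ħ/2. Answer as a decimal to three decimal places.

0.900

|+x⟩ = (|+z⟩ + |-z⟩)/√2, so ⟨+x|ψ⟩ = (6) / (√2·√20).
P = |6|² / 40 = 36/40.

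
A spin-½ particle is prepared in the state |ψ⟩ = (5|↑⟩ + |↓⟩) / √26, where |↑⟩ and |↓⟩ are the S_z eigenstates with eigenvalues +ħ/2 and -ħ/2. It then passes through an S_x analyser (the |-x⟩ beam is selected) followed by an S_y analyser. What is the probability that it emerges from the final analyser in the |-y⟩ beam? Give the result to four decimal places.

First analyser (S_x): P(|-x⟩) = |⟨-x|ψ⟩|² = 16/52.
After stage 1 the state is |-x⟩; P(|-y⟩) = |⟨-y|-x⟩|² = 1/2.
Joint probability = 16/52 × 1/2 = 0.1538.

0.1538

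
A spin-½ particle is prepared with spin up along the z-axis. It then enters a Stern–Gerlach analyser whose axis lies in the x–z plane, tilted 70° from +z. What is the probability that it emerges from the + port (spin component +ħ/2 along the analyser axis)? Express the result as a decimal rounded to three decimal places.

0.671

For spin-½, the probability of finding spin-up along an axis at angle θ to the initial spin direction is cos²(θ/2); spin-down is sin²(θ/2).
θ = 70°, so P = cos²(35°) ≈ 0.671.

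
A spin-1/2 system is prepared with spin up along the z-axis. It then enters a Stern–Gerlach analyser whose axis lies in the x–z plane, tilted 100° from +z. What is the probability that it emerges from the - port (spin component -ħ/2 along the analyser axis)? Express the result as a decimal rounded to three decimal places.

For spin-½, the probability of finding spin-up along an axis at angle θ to the initial spin direction is cos²(θ/2); spin-down is sin²(θ/2).
θ = 100°, so P = sin²(50°) ≈ 0.587.

0.587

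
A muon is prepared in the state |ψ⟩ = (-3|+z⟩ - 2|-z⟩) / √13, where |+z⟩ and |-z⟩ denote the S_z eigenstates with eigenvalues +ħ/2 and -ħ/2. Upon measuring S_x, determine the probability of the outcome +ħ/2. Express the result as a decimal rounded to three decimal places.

0.962

|+x⟩ = (|+z⟩ + |-z⟩)/√2, so ⟨+x|ψ⟩ = (-5) / (√2·√13).
P = |-5|² / 26 = 25/26.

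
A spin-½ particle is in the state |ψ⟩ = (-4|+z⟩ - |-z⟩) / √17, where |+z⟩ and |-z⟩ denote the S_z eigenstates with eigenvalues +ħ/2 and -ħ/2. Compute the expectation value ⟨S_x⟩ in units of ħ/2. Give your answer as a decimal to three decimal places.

0.471

⟨σ_x⟩ = 2 Re(a* b)/(|a|²+|b|²) with a = -4, b = -1.
a* b = 4, so ⟨σ_x⟩ = 8/17.
⟨S_x⟩ = (ħ/2)·⟨σ_x⟩.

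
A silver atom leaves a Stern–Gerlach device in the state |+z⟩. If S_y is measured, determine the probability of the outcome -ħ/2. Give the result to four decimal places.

0.5000

In the S_z basis, |+z⟩ = |+z⟩ and |-y⟩ = (|+z⟩ - i|-z⟩)/√2.
|⟨-y|+z⟩|² = 1/2.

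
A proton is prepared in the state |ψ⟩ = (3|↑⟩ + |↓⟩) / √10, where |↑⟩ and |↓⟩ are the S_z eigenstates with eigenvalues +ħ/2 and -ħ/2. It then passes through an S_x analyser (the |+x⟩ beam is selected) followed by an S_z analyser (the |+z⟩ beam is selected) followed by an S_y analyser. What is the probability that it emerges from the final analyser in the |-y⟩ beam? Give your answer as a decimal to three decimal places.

0.200

First analyser (S_x): P(|+x⟩) = |⟨+x|ψ⟩|² = 16/20.
After stage 1 the state is |+x⟩; P(|+z⟩) = |⟨+z|+x⟩|² = 1/2.
After stage 2 the state is |+z⟩; P(|-y⟩) = |⟨-y|+z⟩|² = 1/2.
Joint probability = 16/20 × 1/2 × 1/2 = 0.200.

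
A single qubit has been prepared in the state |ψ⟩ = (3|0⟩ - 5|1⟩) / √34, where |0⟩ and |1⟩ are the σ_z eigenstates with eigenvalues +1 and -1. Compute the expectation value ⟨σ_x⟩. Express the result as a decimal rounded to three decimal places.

-0.882

⟨σ_x⟩ = 2 Re(a* b)/(|a|²+|b|²) with a = 3, b = -5.
a* b = -15, so ⟨σ_x⟩ = -30/34.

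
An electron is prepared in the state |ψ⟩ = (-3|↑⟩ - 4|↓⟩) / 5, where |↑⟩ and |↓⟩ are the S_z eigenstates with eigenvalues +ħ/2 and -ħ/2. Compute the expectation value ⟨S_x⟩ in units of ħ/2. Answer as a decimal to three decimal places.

⟨σ_x⟩ = 2 Re(a* b)/(|a|²+|b|²) with a = -3, b = -4.
a* b = 12, so ⟨σ_x⟩ = 24/25.
⟨S_x⟩ = (ħ/2)·⟨σ_x⟩.

0.960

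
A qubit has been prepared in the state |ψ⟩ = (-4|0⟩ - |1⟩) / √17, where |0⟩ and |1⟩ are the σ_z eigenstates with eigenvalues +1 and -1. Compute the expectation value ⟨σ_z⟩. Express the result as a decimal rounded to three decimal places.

0.882

⟨σ_z⟩ = |a|² - |b|² divided by |a|²+|b|², with a, b the |0⟩, |1⟩ amplitudes.
= (16 - 1)/17 = 15/17.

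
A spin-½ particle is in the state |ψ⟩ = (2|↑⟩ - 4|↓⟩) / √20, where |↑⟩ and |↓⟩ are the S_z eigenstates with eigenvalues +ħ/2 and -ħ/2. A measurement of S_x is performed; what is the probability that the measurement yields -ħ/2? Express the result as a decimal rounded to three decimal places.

|-x⟩ = (|↑⟩ - |↓⟩)/√2, so ⟨-x|ψ⟩ = (6) / (√2·√20).
P = |6|² / 40 = 36/40.

0.900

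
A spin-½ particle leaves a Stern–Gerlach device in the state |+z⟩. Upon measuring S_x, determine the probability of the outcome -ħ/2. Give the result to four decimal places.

In the S_z basis, |+z⟩ = |+z⟩ and |-x⟩ = (|+z⟩ - |-z⟩)/√2.
|⟨-x|+z⟩|² = 1/2.

0.5000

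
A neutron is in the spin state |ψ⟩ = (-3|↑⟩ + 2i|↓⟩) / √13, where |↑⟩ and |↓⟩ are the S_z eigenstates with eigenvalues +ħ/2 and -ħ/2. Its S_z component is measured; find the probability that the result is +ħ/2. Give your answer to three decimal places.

The +ħ/2 outcome corresponds to |↑⟩. Its amplitude in |ψ⟩ is -3/√13.
P = |-3|² / 13 = 9/13.

0.692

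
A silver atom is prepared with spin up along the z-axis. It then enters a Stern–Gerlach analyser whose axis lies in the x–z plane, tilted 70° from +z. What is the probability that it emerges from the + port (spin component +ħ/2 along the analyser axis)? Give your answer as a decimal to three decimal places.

0.671

For spin-½, the probability of finding spin-up along an axis at angle θ to the initial spin direction is cos²(θ/2); spin-down is sin²(θ/2).
θ = 70°, so P = cos²(35°) ≈ 0.671.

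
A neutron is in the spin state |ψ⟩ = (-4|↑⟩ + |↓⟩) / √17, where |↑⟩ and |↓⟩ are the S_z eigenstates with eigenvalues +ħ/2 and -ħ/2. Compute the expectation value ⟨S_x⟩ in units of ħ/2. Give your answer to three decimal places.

-0.471

⟨σ_x⟩ = 2 Re(a* b)/(|a|²+|b|²) with a = -4, b = 1.
a* b = -4, so ⟨σ_x⟩ = -8/17.
⟨S_x⟩ = (ħ/2)·⟨σ_x⟩.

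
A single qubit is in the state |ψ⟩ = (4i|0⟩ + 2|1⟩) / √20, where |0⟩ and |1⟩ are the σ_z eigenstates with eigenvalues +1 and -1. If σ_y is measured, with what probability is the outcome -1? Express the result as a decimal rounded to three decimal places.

0.900

|-y⟩ = (|0⟩ - i|1⟩)/√2, so ⟨-y|ψ⟩ = (6i) / (√2·√20).
P = |6i|² / 40 = 36/40.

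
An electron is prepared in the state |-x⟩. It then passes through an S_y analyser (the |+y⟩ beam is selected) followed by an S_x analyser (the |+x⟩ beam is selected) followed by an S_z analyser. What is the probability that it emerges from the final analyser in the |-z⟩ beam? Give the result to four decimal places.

First analyser (S_y): from |-x⟩, P(|+y⟩) = 1/2.
After stage 1 the state is |+y⟩; P(|+x⟩) = |⟨+x|+y⟩|² = 1/2.
After stage 2 the state is |+x⟩; P(|-z⟩) = |⟨-z|+x⟩|² = 1/2.
Joint probability = 1/2 × 1/2 × 1/2 = 0.1250.

0.1250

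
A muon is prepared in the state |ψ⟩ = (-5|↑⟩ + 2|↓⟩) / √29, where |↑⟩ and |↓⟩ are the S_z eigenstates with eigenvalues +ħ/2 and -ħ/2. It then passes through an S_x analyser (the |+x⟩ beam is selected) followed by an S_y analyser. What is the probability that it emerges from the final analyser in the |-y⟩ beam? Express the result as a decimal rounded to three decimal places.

First analyser (S_x): P(|+x⟩) = |⟨+x|ψ⟩|² = 9/58.
After stage 1 the state is |+x⟩; P(|-y⟩) = |⟨-y|+x⟩|² = 1/2.
Joint probability = 9/58 × 1/2 = 0.078.

0.078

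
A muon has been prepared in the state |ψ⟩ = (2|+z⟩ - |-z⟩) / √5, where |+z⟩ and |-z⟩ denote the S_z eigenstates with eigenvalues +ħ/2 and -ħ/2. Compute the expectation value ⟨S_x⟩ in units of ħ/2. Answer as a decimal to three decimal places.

⟨σ_x⟩ = 2 Re(a* b)/(|a|²+|b|²) with a = 2, b = -1.
a* b = -2, so ⟨σ_x⟩ = -4/5.
⟨S_x⟩ = (ħ/2)·⟨σ_x⟩.

-0.800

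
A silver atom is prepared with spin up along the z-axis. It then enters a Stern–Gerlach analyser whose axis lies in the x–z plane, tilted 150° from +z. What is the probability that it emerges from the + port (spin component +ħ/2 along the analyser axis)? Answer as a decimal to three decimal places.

For spin-½, the probability of finding spin-up along an axis at angle θ to the initial spin direction is cos²(θ/2); spin-down is sin²(θ/2).
θ = 150°, so P = cos²(75°) ≈ 0.067.

0.067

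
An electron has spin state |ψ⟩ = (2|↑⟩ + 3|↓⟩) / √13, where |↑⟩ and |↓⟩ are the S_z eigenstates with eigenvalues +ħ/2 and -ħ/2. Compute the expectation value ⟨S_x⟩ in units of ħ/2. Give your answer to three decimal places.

⟨σ_x⟩ = 2 Re(a* b)/(|a|²+|b|²) with a = 2, b = 3.
a* b = 6, so ⟨σ_x⟩ = 12/13.
⟨S_x⟩ = (ħ/2)·⟨σ_x⟩.

0.923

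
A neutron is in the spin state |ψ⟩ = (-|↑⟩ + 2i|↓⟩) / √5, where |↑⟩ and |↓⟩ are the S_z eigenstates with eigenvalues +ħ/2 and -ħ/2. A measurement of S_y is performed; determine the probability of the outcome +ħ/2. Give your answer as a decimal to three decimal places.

|+y⟩ = (|↑⟩ + i|↓⟩)/√2, so ⟨+y|ψ⟩ = (1) / (√2·√5).
P = |1|² / 10 = 1/10.

0.100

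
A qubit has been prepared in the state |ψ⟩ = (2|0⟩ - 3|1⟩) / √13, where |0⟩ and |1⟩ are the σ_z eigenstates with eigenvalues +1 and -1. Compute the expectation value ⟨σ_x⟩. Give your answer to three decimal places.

-0.923

⟨σ_x⟩ = 2 Re(a* b)/(|a|²+|b|²) with a = 2, b = -3.
a* b = -6, so ⟨σ_x⟩ = -12/13.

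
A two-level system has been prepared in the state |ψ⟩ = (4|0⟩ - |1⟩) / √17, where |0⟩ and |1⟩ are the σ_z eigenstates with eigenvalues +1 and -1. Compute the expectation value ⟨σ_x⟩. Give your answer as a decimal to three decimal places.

⟨σ_x⟩ = 2 Re(a* b)/(|a|²+|b|²) with a = 4, b = -1.
a* b = -4, so ⟨σ_x⟩ = -8/17.

-0.471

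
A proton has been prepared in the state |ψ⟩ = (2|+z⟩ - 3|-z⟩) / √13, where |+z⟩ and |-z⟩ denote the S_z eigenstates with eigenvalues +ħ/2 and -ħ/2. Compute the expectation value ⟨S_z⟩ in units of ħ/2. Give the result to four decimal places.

⟨σ_z⟩ = |a|² - |b|² divided by |a|²+|b|², with a, b the |+z⟩, |-z⟩ amplitudes.
= (4 - 9)/13 = -5/13.
⟨S_z⟩ = (ħ/2)·⟨σ_z⟩.

-0.3846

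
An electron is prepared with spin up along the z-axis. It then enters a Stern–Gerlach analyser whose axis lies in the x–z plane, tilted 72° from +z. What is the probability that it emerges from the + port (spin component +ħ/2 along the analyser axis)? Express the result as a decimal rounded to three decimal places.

For spin-½, the probability of finding spin-up along an axis at angle θ to the initial spin direction is cos²(θ/2); spin-down is sin²(θ/2).
θ = 72°, so P = cos²(36°) ≈ 0.655.

0.655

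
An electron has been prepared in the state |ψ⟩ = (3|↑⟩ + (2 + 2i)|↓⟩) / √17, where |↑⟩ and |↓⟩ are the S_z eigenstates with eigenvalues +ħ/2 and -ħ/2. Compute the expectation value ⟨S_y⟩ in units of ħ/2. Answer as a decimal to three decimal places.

0.706

⟨σ_y⟩ = 2 Im(a* b)/(|a|²+|b|²) with a = 3, b = (2 + 2i).
a* b = (6 + 6i), so ⟨σ_y⟩ = 12/17.
⟨S_y⟩ = (ħ/2)·⟨σ_y⟩.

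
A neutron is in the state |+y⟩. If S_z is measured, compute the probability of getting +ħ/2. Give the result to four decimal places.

0.5000

In the S_z basis, |+y⟩ = (|+z⟩ + i|-z⟩)/√2 and |+z⟩ = |+z⟩.
|⟨+z|+y⟩|² = 1/2.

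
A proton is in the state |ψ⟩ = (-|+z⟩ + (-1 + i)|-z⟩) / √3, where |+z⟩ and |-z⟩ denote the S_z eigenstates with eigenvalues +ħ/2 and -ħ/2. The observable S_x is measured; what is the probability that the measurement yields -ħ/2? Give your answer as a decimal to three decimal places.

|-x⟩ = (|+z⟩ - |-z⟩)/√2, so ⟨-x|ψ⟩ = (-i) / (√2·√3).
P = |-i|² / 6 = 1/6.

0.167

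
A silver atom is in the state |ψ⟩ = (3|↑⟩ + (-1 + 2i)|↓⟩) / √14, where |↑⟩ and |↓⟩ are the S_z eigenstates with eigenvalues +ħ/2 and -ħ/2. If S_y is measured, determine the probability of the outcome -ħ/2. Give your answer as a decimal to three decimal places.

0.071

|-y⟩ = (|↑⟩ - i|↓⟩)/√2, so ⟨-y|ψ⟩ = (1 - i) / (√2·√14).
P = |1 - i|² / 28 = 2/28.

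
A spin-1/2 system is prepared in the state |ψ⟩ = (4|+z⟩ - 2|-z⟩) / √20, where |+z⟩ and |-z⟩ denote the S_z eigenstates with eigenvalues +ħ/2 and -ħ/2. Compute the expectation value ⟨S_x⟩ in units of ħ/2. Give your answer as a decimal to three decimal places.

⟨σ_x⟩ = 2 Re(a* b)/(|a|²+|b|²) with a = 4, b = -2.
a* b = -8, so ⟨σ_x⟩ = -16/20.
⟨S_x⟩ = (ħ/2)·⟨σ_x⟩.

-0.800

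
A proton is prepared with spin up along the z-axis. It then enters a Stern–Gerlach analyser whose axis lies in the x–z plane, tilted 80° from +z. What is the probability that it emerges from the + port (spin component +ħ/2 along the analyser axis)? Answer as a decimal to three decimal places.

0.587

For spin-½, the probability of finding spin-up along an axis at angle θ to the initial spin direction is cos²(θ/2); spin-down is sin²(θ/2).
θ = 80°, so P = cos²(40°) ≈ 0.587.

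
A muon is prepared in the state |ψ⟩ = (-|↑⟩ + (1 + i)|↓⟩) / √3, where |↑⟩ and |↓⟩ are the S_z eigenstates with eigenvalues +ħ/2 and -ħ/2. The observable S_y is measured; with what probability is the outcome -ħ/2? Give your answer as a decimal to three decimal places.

|-y⟩ = (|↑⟩ - i|↓⟩)/√2, so ⟨-y|ψ⟩ = (-2 + i) / (√2·√3).
P = |-2 + i|² / 6 = 5/6.

0.833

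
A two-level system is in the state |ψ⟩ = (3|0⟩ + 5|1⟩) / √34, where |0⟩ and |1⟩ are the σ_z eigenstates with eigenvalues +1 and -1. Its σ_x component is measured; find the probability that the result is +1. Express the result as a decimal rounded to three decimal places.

0.941

|+x⟩ = (|0⟩ + |1⟩)/√2, so ⟨+x|ψ⟩ = (8) / (√2·√34).
P = |8|² / 68 = 64/68.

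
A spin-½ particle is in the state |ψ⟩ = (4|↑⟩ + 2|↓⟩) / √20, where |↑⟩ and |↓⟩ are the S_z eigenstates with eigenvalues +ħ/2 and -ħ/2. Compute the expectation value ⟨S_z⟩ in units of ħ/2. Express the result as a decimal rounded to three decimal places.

⟨σ_z⟩ = |a|² - |b|² divided by |a|²+|b|², with a, b the |↑⟩, |↓⟩ amplitudes.
= (16 - 4)/20 = 12/20.
⟨S_z⟩ = (ħ/2)·⟨σ_z⟩.

0.600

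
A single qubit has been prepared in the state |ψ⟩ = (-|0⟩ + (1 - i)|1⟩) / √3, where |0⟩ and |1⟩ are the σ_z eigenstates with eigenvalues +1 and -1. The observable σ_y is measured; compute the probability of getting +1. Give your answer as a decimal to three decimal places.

0.833

|+y⟩ = (|0⟩ + i|1⟩)/√2, so ⟨+y|ψ⟩ = (-2 - i) / (√2·√3).
P = |-2 - i|² / 6 = 5/6.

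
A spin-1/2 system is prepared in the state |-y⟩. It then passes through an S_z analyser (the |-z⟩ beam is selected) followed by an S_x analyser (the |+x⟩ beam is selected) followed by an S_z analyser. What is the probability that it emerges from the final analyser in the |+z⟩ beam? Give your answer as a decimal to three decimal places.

First analyser (S_z): from |-y⟩, P(|-z⟩) = 1/2.
After stage 1 the state is |-z⟩; P(|+x⟩) = |⟨+x|-z⟩|² = 1/2.
After stage 2 the state is |+x⟩; P(|+z⟩) = |⟨+z|+x⟩|² = 1/2.
Joint probability = 1/2 × 1/2 × 1/2 = 0.125.

0.125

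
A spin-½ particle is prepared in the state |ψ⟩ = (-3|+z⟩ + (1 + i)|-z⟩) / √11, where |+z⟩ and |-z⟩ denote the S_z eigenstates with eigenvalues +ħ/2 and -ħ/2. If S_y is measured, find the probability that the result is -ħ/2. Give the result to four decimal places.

0.7727

|-y⟩ = (|+z⟩ - i|-z⟩)/√2, so ⟨-y|ψ⟩ = (-4 + i) / (√2·√11).
P = |-4 + i|² / 22 = 17/22.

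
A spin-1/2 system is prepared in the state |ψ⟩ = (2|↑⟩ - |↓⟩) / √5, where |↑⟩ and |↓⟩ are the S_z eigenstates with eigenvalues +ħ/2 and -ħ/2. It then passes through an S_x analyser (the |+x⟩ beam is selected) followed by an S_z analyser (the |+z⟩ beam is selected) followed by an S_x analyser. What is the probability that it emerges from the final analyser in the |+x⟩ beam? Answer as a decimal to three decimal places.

0.025

First analyser (S_x): P(|+x⟩) = |⟨+x|ψ⟩|² = 1/10.
After stage 1 the state is |+x⟩; P(|+z⟩) = |⟨+z|+x⟩|² = 1/2.
After stage 2 the state is |+z⟩; P(|+x⟩) = |⟨+x|+z⟩|² = 1/2.
Joint probability = 1/10 × 1/2 × 1/2 = 0.025.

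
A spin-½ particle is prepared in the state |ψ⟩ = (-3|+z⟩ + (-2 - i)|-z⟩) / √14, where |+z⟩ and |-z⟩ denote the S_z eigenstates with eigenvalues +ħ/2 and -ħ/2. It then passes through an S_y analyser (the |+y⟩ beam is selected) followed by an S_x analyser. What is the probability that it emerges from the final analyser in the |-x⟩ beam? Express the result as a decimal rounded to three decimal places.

First analyser (S_y): P(|+y⟩) = |⟨+y|ψ⟩|² = 20/28.
After stage 1 the state is |+y⟩; P(|-x⟩) = |⟨-x|+y⟩|² = 1/2.
Joint probability = 20/28 × 1/2 = 0.357.

0.357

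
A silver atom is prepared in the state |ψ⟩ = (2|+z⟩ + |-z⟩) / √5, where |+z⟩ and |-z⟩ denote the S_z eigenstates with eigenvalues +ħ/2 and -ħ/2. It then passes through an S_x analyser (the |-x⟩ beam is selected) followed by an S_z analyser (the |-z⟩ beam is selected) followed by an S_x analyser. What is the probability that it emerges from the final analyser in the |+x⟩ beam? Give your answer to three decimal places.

First analyser (S_x): P(|-x⟩) = |⟨-x|ψ⟩|² = 1/10.
After stage 1 the state is |-x⟩; P(|-z⟩) = |⟨-z|-x⟩|² = 1/2.
After stage 2 the state is |-z⟩; P(|+x⟩) = |⟨+x|-z⟩|² = 1/2.
Joint probability = 1/10 × 1/2 × 1/2 = 0.025.

0.025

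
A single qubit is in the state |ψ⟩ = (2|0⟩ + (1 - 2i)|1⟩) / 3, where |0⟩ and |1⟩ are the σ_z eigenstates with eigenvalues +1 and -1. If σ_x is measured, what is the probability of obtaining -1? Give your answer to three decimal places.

|-x⟩ = (|0⟩ - |1⟩)/√2, so ⟨-x|ψ⟩ = (1 + 2i) / (√2·3).
P = |1 + 2i|² / 18 = 5/18.

0.278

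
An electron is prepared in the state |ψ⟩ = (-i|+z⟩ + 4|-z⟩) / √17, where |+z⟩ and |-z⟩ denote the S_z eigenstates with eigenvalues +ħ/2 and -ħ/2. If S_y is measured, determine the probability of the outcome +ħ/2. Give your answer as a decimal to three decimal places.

0.735

|+y⟩ = (|+z⟩ + i|-z⟩)/√2, so ⟨+y|ψ⟩ = (-5i) / (√2·√17).
P = |-5i|² / 34 = 25/34.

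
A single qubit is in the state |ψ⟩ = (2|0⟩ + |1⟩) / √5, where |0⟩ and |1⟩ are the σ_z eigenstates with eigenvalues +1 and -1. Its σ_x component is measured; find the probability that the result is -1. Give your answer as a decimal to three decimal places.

|-x⟩ = (|0⟩ - |1⟩)/√2, so ⟨-x|ψ⟩ = (1) / (√2·√5).
P = |1|² / 10 = 1/10.

0.100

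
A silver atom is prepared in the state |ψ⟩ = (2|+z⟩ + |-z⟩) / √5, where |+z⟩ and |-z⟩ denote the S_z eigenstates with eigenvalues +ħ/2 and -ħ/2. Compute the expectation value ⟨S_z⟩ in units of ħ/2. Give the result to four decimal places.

⟨σ_z⟩ = |a|² - |b|² divided by |a|²+|b|², with a, b the |+z⟩, |-z⟩ amplitudes.
= (4 - 1)/5 = 3/5.
⟨S_z⟩ = (ħ/2)·⟨σ_z⟩.

0.6000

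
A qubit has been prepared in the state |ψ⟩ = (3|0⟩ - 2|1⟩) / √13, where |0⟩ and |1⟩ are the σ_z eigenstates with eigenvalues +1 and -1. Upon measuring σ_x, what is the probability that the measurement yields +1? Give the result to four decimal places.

|+x⟩ = (|0⟩ + |1⟩)/√2, so ⟨+x|ψ⟩ = (1) / (√2·√13).
P = |1|² / 26 = 1/26.

0.0385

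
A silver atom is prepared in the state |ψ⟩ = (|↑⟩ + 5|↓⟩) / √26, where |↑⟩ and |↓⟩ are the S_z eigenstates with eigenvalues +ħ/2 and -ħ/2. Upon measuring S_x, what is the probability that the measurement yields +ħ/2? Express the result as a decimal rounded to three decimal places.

|+x⟩ = (|↑⟩ + |↓⟩)/√2, so ⟨+x|ψ⟩ = (6) / (√2·√26).
P = |6|² / 52 = 36/52.

0.692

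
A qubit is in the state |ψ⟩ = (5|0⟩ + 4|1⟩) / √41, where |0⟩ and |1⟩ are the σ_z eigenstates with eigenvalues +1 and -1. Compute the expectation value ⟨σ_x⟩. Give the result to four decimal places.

⟨σ_x⟩ = 2 Re(a* b)/(|a|²+|b|²) with a = 5, b = 4.
a* b = 20, so ⟨σ_x⟩ = 40/41.

0.9756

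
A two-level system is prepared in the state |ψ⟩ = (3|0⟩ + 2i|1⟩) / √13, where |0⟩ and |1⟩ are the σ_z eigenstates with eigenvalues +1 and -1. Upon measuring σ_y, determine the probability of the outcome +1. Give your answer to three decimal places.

0.962

|+y⟩ = (|0⟩ + i|1⟩)/√2, so ⟨+y|ψ⟩ = (5) / (√2·√13).
P = |5|² / 26 = 25/26.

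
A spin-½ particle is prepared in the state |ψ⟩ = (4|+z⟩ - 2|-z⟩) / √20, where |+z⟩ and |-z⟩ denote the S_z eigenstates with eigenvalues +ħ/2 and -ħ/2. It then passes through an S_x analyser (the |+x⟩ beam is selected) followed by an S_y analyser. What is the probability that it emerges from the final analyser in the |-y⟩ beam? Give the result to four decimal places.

0.0500

First analyser (S_x): P(|+x⟩) = |⟨+x|ψ⟩|² = 4/40.
After stage 1 the state is |+x⟩; P(|-y⟩) = |⟨-y|+x⟩|² = 1/2.
Joint probability = 4/40 × 1/2 = 0.0500.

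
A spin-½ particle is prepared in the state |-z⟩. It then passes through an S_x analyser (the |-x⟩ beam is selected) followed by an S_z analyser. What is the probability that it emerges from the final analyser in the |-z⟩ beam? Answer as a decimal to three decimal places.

First analyser (S_x): from |-z⟩, P(|-x⟩) = 1/2.
After stage 1 the state is |-x⟩; P(|-z⟩) = |⟨-z|-x⟩|² = 1/2.
Joint probability = 1/2 × 1/2 = 0.250.

0.250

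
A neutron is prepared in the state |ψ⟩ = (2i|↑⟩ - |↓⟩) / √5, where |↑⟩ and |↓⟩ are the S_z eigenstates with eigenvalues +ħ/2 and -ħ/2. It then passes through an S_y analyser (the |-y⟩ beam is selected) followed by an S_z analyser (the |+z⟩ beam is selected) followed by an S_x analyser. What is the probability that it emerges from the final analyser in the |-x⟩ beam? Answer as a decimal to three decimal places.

0.025

First analyser (S_y): P(|-y⟩) = |⟨-y|ψ⟩|² = 1/10.
After stage 1 the state is |-y⟩; P(|+z⟩) = |⟨+z|-y⟩|² = 1/2.
After stage 2 the state is |+z⟩; P(|-x⟩) = |⟨-x|+z⟩|² = 1/2.
Joint probability = 1/10 × 1/2 × 1/2 = 0.025.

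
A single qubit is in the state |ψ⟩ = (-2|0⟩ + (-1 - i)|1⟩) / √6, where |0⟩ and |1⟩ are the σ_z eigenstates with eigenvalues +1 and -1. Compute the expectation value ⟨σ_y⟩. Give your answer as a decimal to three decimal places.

⟨σ_y⟩ = 2 Im(a* b)/(|a|²+|b|²) with a = -2, b = (-1 - i).
a* b = (2 + 2i), so ⟨σ_y⟩ = 4/6.

0.667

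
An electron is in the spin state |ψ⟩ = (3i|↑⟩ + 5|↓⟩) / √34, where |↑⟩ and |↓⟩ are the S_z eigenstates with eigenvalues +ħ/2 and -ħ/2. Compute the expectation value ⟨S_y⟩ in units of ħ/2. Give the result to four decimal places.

⟨σ_y⟩ = 2 Im(a* b)/(|a|²+|b|²) with a = 3i, b = 5.
a* b = -15i, so ⟨σ_y⟩ = -30/34.
⟨S_y⟩ = (ħ/2)·⟨σ_y⟩.

-0.8824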